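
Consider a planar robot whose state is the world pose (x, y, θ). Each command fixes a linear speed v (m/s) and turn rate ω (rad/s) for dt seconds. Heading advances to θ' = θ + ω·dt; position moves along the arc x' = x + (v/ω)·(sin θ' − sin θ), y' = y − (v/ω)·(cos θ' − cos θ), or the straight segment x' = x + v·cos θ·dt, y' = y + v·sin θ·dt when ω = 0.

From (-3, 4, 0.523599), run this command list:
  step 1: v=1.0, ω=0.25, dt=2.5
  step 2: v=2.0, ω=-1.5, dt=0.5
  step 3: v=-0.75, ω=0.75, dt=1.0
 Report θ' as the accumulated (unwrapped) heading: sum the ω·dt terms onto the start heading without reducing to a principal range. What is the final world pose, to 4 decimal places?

step 1: θ'=1.1486 (R=4.0000) → pose (-1.3512, 5.8250, 1.1486)
step 2: θ'=0.3986 (R=-1.3333) → pose (-0.6525, 6.5075, 0.3986)
step 3: θ'=1.1486 (R=-1.0000) → pose (-1.1766, 5.9957, 1.1486)

(-1.1766, 5.9957, 1.1486)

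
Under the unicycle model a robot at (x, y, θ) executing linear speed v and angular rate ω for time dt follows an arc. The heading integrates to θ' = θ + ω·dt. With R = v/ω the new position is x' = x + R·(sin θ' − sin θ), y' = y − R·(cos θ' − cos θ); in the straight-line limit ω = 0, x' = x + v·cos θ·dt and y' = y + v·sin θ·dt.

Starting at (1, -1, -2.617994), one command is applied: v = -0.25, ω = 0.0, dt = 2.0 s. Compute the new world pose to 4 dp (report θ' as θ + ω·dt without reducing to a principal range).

θ' = -2.6180 + 0.0·2.0 = -2.6180
ω = 0 → straight: x' = 1 + -0.25·cos(-2.6180)·2.0 = 1.4330
y' = -1 + -0.25·sin(-2.6180)·2.0 = -0.7500

(1.4330, -0.7500, -2.6180)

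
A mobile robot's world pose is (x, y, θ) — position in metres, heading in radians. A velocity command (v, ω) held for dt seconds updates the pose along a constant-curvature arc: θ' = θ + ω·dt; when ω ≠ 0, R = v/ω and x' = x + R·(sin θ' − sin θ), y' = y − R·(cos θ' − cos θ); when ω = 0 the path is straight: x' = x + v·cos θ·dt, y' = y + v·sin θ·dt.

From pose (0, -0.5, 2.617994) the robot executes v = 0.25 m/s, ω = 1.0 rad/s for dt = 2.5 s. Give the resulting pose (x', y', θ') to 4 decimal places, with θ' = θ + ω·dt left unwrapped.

θ' = 2.6180 + 1.0·2.5 = 5.1180
R = v/ω = 0.25/1.0 = 0.2500
x' = 0 + 0.2500·(sin 5.1180 − sin 2.6180) = -0.3547
y' = -0.5 − 0.2500·(cos 5.1180 − cos 2.6180) = -0.8152

(-0.3547, -0.8152, 5.1180)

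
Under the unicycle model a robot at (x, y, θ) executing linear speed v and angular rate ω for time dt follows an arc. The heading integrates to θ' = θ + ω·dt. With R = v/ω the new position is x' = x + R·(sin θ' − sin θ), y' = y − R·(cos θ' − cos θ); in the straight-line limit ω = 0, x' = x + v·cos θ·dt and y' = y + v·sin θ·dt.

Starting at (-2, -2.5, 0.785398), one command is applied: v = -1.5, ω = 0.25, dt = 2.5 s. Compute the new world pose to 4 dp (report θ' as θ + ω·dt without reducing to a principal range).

θ' = 0.7854 + 0.25·2.5 = 1.4104
R = v/ω = -1.5/0.25 = -6.0000
x' = -2 + -6.0000·(sin 1.4104 − sin 0.7854) = -3.6803
y' = -2.5 − -6.0000·(cos 1.4104 − cos 0.7854) = -5.7844

(-3.6803, -5.7844, 1.4104)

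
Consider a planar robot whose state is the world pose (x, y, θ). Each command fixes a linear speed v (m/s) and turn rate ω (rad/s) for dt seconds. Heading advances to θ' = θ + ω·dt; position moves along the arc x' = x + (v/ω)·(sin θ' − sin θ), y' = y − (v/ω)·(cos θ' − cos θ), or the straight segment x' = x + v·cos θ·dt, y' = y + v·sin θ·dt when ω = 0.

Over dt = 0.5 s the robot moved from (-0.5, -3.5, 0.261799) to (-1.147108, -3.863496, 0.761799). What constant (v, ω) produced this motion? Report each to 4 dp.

v = -1.5000, ω = 1.0000

Δθ = 0.761799 − 0.261799 = 0.500000
ω = Δθ/dt = 0.500000/0.5 = 1.0000
R = Δx/(sin θ' − sin θ) = -1.5000
v = R·ω = -1.5000·1.0000 = -1.5000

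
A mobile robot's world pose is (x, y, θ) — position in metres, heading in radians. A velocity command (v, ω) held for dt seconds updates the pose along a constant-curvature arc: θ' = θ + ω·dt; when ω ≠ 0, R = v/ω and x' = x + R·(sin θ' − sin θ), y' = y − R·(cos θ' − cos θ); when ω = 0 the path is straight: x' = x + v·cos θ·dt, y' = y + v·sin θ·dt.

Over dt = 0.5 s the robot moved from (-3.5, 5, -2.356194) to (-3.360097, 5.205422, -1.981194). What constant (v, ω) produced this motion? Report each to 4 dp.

Δθ = -1.981194 − -2.356194 = 0.375000
ω = Δθ/dt = 0.375000/0.5 = 0.7500
R = −Δy/(cos θ' − cos θ) = -0.6667
v = R·ω = -0.6667·0.7500 = -0.5000

v = -0.5000, ω = 0.7500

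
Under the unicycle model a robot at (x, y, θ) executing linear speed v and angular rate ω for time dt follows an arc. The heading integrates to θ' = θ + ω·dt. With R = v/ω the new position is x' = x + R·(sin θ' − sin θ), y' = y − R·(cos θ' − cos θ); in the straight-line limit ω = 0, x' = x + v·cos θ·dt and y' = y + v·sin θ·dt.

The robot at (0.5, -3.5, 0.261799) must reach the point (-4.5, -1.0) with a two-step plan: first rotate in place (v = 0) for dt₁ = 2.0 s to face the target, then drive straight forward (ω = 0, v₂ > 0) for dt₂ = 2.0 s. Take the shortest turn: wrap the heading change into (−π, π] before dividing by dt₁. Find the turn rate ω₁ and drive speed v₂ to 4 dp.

heading to target = atan2(-1−-3.5, -4.5−0.5) = 2.6779
Δθ = wrap(2.6779 − 0.2618) = 2.4161; ω₁ = Δθ/dt₁ = 1.2081
distance = √((-4.5−0.5)² + (-1−-3.5)²) = 5.5902; v₂ = distance/dt₂ = 2.7951

ω₁ = 1.2081, v₂ = 2.7951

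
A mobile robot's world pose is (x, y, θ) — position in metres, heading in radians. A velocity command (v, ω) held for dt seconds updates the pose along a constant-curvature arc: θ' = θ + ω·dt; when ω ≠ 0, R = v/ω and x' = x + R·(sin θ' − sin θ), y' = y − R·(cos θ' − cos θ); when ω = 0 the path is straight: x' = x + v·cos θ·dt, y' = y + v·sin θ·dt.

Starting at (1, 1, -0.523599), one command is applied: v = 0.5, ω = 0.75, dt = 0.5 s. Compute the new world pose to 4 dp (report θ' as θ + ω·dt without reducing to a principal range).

θ' = -0.5236 + 0.75·0.5 = -0.1486
R = v/ω = 0.5/0.75 = 0.6667
x' = 1 + 0.6667·(sin -0.1486 − sin -0.5236) = 1.2346
y' = 1 − 0.6667·(cos -0.1486 − cos -0.5236) = 0.9180

(1.2346, 0.9180, -0.1486)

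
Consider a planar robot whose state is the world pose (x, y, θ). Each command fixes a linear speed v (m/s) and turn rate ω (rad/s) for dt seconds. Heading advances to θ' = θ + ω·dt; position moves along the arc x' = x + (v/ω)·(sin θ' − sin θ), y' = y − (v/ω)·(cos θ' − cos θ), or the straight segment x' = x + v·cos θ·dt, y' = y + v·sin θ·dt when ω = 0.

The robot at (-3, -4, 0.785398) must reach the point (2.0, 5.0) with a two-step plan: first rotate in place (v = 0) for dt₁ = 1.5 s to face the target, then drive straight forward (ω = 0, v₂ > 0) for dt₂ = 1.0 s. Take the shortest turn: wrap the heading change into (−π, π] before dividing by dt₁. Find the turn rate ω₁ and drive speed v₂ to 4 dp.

ω₁ = 0.1855, v₂ = 10.2956

heading to target = atan2(5−-4, 2−-3) = 1.0637
Δθ = wrap(1.0637 − 0.7854) = 0.2783; ω₁ = Δθ/dt₁ = 0.1855
distance = √((2−-3)² + (5−-4)²) = 10.2956; v₂ = distance/dt₂ = 10.2956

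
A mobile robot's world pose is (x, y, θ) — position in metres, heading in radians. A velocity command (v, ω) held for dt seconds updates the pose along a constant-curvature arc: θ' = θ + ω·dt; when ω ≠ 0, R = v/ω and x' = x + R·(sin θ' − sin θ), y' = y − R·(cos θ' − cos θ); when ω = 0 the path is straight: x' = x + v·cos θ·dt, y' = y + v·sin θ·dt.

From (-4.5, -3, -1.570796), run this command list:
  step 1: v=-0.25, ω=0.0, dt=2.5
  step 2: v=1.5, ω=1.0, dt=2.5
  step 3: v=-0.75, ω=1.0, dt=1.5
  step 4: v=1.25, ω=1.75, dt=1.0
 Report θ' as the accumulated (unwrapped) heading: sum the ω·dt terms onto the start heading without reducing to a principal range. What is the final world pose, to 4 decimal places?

(-2.7697, -4.4667, 4.1792)

step 1: θ'=-1.5708 (straight) → pose (-4.5000, -2.3750, -1.5708)
step 2: θ'=0.9292 (R=1.5000) → pose (-1.7983, -3.2727, 0.9292)
step 3: θ'=2.4292 (R=-0.7500) → pose (-1.6877, -4.2892, 2.4292)
step 4: θ'=4.1792 (R=0.7143) → pose (-2.7697, -4.4667, 4.1792)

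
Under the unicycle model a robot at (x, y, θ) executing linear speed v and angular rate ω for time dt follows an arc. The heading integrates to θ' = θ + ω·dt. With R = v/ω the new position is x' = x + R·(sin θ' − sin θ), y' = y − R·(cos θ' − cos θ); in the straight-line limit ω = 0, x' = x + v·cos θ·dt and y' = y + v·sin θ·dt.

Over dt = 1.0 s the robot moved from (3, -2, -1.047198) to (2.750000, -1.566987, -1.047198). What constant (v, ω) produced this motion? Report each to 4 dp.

v = -0.5000, ω = 0.0000

Δθ = -1.047198 − -1.047198 = 0.000000
ω = Δθ/dt = 0.000000/1.0 = 0.0000
ω = 0 → v = (Δx·cos θ + Δy·sin θ)/dt = -0.5000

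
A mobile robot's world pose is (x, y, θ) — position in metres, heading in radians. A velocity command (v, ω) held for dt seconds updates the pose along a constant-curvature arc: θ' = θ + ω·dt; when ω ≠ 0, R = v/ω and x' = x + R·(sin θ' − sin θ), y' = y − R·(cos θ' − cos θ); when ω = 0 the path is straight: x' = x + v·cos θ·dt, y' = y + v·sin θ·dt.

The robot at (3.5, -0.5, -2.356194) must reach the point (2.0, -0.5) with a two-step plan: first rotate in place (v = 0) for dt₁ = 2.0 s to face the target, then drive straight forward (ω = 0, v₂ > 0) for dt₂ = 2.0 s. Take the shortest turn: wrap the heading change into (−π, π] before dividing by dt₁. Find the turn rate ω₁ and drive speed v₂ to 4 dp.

ω₁ = -0.3927, v₂ = 0.7500

heading to target = atan2(-0.5−-0.5, 2−3.5) = 3.1416
Δθ = wrap(3.1416 − -2.3562) = -0.7854; ω₁ = Δθ/dt₁ = -0.3927
distance = √((2−3.5)² + (-0.5−-0.5)²) = 1.5000; v₂ = distance/dt₂ = 0.7500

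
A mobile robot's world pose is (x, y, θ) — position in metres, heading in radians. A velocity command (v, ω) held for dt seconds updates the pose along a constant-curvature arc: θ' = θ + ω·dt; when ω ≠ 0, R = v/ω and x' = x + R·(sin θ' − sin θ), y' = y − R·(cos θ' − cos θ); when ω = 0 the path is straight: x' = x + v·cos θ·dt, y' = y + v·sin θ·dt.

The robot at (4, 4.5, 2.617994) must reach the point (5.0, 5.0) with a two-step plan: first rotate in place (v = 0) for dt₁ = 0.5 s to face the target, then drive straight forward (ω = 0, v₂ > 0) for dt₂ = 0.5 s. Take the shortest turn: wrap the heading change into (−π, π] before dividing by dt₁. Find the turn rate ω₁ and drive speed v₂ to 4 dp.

heading to target = atan2(5−4.5, 5−4) = 0.4636
Δθ = wrap(0.4636 − 2.6180) = -2.1543; ω₁ = Δθ/dt₁ = -4.3087
distance = √((5−4)² + (5−4.5)²) = 1.1180; v₂ = distance/dt₂ = 2.2361

ω₁ = -4.3087, v₂ = 2.2361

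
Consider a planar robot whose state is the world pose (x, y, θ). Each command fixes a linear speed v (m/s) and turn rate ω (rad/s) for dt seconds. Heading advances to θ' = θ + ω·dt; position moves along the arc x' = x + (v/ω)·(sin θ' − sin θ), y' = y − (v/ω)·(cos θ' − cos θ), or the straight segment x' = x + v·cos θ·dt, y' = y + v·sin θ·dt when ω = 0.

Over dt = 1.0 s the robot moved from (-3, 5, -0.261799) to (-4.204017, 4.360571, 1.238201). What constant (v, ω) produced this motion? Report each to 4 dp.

v = -1.5000, ω = 1.5000

Δθ = 1.238201 − -0.261799 = 1.500000
ω = Δθ/dt = 1.500000/1.0 = 1.5000
R = Δx/(sin θ' − sin θ) = -1.0000
v = R·ω = -1.0000·1.5000 = -1.5000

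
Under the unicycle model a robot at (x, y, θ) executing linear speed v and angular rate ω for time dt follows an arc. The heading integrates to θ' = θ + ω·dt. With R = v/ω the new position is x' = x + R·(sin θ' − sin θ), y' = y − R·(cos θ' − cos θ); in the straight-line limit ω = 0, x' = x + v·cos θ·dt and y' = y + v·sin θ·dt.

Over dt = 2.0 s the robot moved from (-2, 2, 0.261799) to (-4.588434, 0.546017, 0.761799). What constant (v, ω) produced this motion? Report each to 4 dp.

Δθ = 0.761799 − 0.261799 = 0.500000
ω = Δθ/dt = 0.500000/2.0 = 0.2500
R = Δx/(sin θ' − sin θ) = -6.0000
v = R·ω = -6.0000·0.2500 = -1.5000

v = -1.5000, ω = 0.2500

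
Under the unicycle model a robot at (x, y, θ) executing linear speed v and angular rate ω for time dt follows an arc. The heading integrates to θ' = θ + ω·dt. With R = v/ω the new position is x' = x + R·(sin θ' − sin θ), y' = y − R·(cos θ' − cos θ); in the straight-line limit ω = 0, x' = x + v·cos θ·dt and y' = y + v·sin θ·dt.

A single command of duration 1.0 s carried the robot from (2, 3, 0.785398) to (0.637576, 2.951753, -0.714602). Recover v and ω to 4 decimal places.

v = -1.5000, ω = -1.5000

Δθ = -0.714602 − 0.785398 = -1.500000
ω = Δθ/dt = -1.500000/1.0 = -1.5000
R = Δx/(sin θ' − sin θ) = 1.0000
v = R·ω = 1.0000·-1.5000 = -1.5000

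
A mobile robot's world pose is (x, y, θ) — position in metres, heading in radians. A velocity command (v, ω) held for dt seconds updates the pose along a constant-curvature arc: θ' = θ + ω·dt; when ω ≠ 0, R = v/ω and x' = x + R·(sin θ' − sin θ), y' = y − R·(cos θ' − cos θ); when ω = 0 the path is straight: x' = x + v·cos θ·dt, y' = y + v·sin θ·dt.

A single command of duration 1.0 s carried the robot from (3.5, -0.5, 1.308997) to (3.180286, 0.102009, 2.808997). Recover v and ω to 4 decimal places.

Δθ = 2.808997 − 1.308997 = 1.500000
ω = Δθ/dt = 1.500000/1.0 = 1.5000
R = −Δy/(cos θ' − cos θ) = 0.5000
v = R·ω = 0.5000·1.5000 = 0.7500

v = 0.7500, ω = 1.5000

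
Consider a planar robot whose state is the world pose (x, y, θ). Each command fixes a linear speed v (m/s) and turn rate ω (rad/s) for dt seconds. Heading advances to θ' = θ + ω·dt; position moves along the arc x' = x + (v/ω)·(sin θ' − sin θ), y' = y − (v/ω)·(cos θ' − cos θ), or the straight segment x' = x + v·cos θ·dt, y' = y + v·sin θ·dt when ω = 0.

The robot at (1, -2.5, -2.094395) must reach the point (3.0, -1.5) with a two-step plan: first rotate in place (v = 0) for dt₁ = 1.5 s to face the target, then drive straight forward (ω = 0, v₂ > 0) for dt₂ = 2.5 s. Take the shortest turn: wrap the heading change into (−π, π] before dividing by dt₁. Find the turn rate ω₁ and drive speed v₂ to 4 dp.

heading to target = atan2(-1.5−-2.5, 3−1) = 0.4636
Δθ = wrap(0.4636 − -2.0944) = 2.5580; ω₁ = Δθ/dt₁ = 1.7054
distance = √((3−1)² + (-1.5−-2.5)²) = 2.2361; v₂ = distance/dt₂ = 0.8944

ω₁ = 1.7054, v₂ = 0.8944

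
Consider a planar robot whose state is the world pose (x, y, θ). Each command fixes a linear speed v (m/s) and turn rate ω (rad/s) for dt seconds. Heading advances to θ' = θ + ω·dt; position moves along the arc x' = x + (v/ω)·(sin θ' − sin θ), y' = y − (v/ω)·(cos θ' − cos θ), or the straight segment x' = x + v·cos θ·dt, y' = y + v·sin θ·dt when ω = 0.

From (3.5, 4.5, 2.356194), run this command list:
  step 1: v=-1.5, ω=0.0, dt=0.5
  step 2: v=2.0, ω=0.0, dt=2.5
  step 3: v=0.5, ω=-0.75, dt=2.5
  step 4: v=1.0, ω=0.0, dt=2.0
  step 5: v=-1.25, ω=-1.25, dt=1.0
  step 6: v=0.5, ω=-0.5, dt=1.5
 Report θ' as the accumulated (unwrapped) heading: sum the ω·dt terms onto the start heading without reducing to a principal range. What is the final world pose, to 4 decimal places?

step 1: θ'=2.3562 (straight) → pose (4.0303, 3.9697, 2.3562)
step 2: θ'=2.3562 (straight) → pose (0.4948, 7.5052, 2.3562)
step 3: θ'=0.4812 (R=-0.6667) → pose (0.6576, 8.5676, 0.4812)
step 4: θ'=0.4812 (straight) → pose (2.4305, 9.4932, 0.4812)
step 5: θ'=-0.7688 (R=1.0000) → pose (1.2724, 9.6609, -0.7688)
step 6: θ'=-1.5188 (R=-1.0000) → pose (1.5758, 8.9942, -1.5188)

(1.5758, 8.9942, -1.5188)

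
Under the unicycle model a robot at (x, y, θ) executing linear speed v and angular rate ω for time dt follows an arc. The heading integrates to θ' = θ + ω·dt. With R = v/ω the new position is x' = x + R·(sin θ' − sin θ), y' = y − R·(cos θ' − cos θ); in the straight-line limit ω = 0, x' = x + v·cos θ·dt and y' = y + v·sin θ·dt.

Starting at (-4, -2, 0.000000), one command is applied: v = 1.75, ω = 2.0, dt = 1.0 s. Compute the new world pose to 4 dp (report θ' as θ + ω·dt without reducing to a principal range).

θ' = 0.0000 + 2.0·1.0 = 2.0000
R = v/ω = 1.75/2.0 = 0.8750
x' = -4 + 0.8750·(sin 2.0000 − sin 0.0000) = -3.2044
y' = -2 − 0.8750·(cos 2.0000 − cos 0.0000) = -0.7609

(-3.2044, -0.7609, 2.0000)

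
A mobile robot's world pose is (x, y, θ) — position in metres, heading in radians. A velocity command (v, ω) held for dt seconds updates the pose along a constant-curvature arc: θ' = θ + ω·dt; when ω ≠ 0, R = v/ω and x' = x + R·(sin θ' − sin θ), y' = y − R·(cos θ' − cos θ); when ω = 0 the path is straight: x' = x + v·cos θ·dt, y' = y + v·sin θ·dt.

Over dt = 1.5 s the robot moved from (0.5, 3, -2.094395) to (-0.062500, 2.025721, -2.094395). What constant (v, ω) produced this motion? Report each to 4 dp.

Δθ = -2.094395 − -2.094395 = 0.000000
ω = Δθ/dt = 0.000000/1.5 = 0.0000
ω = 0 → v = (Δx·cos θ + Δy·sin θ)/dt = 0.7500

v = 0.7500, ω = 0.0000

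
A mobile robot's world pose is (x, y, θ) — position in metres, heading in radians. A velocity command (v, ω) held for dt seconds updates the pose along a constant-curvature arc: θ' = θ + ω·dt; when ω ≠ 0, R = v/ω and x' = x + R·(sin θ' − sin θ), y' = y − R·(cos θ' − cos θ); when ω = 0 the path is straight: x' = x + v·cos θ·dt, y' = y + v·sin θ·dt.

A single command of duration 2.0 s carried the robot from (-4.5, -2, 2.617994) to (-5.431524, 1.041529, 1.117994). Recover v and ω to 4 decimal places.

v = 1.7500, ω = -0.7500

Δθ = 1.117994 − 2.617994 = -1.500000
ω = Δθ/dt = -1.500000/2.0 = -0.7500
R = −Δy/(cos θ' − cos θ) = -2.3333
v = R·ω = -2.3333·-0.7500 = 1.7500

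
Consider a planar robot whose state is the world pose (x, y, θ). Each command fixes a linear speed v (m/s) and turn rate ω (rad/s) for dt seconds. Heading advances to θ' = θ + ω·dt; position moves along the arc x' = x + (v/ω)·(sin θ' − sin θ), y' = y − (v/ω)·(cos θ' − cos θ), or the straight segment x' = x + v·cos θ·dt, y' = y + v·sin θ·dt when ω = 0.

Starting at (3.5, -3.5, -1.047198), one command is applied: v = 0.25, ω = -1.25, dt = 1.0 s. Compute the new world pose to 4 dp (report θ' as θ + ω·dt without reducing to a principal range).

(3.4763, -3.7328, -2.2972)

θ' = -1.0472 + -1.25·1.0 = -2.2972
R = v/ω = 0.25/-1.25 = -0.2000
x' = 3.5 + -0.2000·(sin -2.2972 − sin -1.0472) = 3.4763
y' = -3.5 − -0.2000·(cos -2.2972 − cos -1.0472) = -3.7328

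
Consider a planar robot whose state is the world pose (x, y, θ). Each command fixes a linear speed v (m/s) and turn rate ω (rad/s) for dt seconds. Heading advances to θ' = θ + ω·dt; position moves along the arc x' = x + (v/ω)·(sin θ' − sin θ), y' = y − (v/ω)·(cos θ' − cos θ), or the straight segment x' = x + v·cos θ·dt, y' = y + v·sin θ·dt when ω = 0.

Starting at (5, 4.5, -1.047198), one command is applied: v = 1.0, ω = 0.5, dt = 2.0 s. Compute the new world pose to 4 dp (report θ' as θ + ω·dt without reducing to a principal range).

θ' = -1.0472 + 0.5·2.0 = -0.0472
R = v/ω = 1.0/0.5 = 2.0000
x' = 5 + 2.0000·(sin -0.0472 − sin -1.0472) = 6.6377
y' = 4.5 − 2.0000·(cos -0.0472 − cos -1.0472) = 3.5022

(6.6377, 3.5022, -0.0472)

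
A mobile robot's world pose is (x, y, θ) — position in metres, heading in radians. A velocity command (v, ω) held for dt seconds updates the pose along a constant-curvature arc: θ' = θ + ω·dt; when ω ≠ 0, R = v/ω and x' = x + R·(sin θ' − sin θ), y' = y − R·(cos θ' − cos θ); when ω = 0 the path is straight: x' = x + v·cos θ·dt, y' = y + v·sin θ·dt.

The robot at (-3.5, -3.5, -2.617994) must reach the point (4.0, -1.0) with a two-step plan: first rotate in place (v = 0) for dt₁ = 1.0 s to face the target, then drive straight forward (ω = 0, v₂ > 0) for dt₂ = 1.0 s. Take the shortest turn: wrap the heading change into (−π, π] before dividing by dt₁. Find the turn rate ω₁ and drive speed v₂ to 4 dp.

ω₁ = 2.9397, v₂ = 7.9057

heading to target = atan2(-1−-3.5, 4−-3.5) = 0.3218
Δθ = wrap(0.3218 − -2.6180) = 2.9397; ω₁ = Δθ/dt₁ = 2.9397
distance = √((4−-3.5)² + (-1−-3.5)²) = 7.9057; v₂ = distance/dt₂ = 7.9057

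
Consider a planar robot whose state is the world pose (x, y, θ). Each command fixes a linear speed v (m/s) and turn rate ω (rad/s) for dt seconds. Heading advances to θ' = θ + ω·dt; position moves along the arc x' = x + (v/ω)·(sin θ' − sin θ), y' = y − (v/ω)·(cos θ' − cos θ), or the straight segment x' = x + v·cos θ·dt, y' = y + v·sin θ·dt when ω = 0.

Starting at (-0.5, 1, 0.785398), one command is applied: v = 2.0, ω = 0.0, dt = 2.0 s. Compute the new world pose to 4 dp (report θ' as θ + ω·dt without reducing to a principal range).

(2.3284, 3.8284, 0.7854)

θ' = 0.7854 + 0.0·2.0 = 0.7854
ω = 0 → straight: x' = -0.5 + 2.0·cos(0.7854)·2.0 = 2.3284
y' = 1 + 2.0·sin(0.7854)·2.0 = 3.8284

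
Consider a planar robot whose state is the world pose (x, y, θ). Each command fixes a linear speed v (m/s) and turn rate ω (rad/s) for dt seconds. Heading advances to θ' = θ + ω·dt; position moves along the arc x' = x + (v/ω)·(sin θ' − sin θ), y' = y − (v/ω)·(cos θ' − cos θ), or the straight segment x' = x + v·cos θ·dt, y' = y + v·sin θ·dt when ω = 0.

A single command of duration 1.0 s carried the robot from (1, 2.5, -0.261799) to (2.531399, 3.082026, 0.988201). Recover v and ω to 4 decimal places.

v = 1.7500, ω = 1.2500

Δθ = 0.988201 − -0.261799 = 1.250000
ω = Δθ/dt = 1.250000/1.0 = 1.2500
R = Δx/(sin θ' − sin θ) = 1.4000
v = R·ω = 1.4000·1.2500 = 1.7500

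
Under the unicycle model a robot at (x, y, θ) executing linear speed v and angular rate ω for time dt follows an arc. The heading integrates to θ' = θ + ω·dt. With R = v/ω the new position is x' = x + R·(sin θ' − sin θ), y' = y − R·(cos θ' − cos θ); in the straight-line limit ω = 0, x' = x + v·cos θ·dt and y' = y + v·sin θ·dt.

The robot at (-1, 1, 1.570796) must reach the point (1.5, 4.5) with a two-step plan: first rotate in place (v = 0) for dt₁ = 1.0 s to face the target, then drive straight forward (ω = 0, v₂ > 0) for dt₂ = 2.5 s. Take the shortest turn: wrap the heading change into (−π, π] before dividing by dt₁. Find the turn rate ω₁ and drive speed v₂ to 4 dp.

heading to target = atan2(4.5−1, 1.5−-1) = 0.9505
Δθ = wrap(0.9505 − 1.5708) = -0.6202; ω₁ = Δθ/dt₁ = -0.6202
distance = √((1.5−-1)² + (4.5−1)²) = 4.3012; v₂ = distance/dt₂ = 1.7205

ω₁ = -0.6202, v₂ = 1.7205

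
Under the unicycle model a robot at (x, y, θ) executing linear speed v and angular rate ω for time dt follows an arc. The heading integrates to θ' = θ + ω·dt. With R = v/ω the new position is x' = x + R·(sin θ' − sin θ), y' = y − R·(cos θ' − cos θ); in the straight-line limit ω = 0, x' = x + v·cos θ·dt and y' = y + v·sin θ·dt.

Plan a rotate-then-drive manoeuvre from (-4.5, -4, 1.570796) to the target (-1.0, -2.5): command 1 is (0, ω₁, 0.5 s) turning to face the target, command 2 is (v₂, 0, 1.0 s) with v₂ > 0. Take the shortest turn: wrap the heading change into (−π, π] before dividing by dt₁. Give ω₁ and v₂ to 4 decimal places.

heading to target = atan2(-2.5−-4, -1−-4.5) = 0.4049
Δθ = wrap(0.4049 − 1.5708) = -1.1659; ω₁ = Δθ/dt₁ = -2.3318
distance = √((-1−-4.5)² + (-2.5−-4)²) = 3.8079; v₂ = distance/dt₂ = 3.8079

ω₁ = -2.3318, v₂ = 3.8079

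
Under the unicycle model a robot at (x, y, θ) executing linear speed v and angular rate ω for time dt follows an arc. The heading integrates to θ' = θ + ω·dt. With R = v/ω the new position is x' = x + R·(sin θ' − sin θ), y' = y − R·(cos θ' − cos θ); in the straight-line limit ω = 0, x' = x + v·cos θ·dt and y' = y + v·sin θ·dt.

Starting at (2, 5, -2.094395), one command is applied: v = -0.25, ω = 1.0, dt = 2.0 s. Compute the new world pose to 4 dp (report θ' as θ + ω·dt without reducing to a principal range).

(1.8071, 5.3739, -0.0944)

θ' = -2.0944 + 1.0·2.0 = -0.0944
R = v/ω = -0.25/1.0 = -0.2500
x' = 2 + -0.2500·(sin -0.0944 − sin -2.0944) = 1.8071
y' = 5 − -0.2500·(cos -0.0944 − cos -2.0944) = 5.3739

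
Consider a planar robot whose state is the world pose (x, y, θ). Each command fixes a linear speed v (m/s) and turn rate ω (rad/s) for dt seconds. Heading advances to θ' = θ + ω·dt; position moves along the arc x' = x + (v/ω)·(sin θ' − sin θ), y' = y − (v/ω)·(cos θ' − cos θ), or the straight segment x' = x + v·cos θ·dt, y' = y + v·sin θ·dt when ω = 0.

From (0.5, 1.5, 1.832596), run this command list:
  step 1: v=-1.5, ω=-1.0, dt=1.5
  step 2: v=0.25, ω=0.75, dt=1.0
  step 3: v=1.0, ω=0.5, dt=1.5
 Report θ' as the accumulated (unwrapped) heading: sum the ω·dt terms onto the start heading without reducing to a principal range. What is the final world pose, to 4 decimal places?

(-0.1081, 1.3084, 1.8326)

step 1: θ'=0.3326 (R=1.5000) → pose (-0.4591, -0.3060, 0.3326)
step 2: θ'=1.0826 (R=0.3333) → pose (-0.2736, -0.1473, 1.0826)
step 3: θ'=1.8326 (R=2.0000) → pose (-0.1081, 1.3084, 1.8326)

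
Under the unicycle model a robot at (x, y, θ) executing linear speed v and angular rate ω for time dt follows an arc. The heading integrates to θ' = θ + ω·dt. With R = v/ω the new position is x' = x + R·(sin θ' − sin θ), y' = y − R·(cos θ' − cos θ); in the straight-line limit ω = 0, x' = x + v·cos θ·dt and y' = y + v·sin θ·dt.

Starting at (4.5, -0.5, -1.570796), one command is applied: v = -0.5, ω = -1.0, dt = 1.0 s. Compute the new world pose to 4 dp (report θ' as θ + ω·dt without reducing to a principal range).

θ' = -1.5708 + -1.0·1.0 = -2.5708
R = v/ω = -0.5/-1.0 = 0.5000
x' = 4.5 + 0.5000·(sin -2.5708 − sin -1.5708) = 4.7298
y' = -0.5 − 0.5000·(cos -2.5708 − cos -1.5708) = -0.0793

(4.7298, -0.0793, -2.5708)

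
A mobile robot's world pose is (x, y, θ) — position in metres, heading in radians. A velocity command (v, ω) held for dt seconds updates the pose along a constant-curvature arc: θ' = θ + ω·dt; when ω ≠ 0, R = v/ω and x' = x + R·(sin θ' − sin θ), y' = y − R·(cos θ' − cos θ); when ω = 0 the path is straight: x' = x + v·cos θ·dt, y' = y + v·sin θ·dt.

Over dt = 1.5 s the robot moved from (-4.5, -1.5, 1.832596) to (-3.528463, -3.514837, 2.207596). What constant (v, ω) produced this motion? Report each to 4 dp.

Δθ = 2.207596 − 1.832596 = 0.375000
ω = Δθ/dt = 0.375000/1.5 = 0.2500
R = −Δy/(cos θ' − cos θ) = -6.0000
v = R·ω = -6.0000·0.2500 = -1.5000

v = -1.5000, ω = 0.2500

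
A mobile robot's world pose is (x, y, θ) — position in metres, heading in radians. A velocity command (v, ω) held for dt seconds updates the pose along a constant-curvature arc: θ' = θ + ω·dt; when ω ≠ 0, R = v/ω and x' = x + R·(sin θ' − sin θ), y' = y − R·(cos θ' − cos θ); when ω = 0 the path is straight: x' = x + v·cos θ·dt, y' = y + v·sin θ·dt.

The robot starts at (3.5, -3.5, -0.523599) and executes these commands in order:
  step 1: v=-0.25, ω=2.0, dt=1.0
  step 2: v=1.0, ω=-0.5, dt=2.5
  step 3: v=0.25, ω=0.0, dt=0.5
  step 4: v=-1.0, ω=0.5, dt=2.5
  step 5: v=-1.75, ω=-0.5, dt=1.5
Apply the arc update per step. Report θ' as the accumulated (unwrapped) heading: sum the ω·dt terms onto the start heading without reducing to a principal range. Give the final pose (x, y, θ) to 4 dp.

step 1: θ'=1.4764 (R=-0.1250) → pose (3.3131, -3.5965, 1.4764)
step 2: θ'=0.2264 (R=-2.0000) → pose (4.8552, -1.8360, 0.2264)
step 3: θ'=0.2264 (straight) → pose (4.9770, -1.8080, 0.2264)
step 4: θ'=1.4764 (R=-2.0000) → pose (3.4349, -3.5684, 1.4764)
step 5: θ'=0.7264 (R=3.5000) → pose (2.2751, -5.8550, 0.7264)

(2.2751, -5.8550, 0.7264)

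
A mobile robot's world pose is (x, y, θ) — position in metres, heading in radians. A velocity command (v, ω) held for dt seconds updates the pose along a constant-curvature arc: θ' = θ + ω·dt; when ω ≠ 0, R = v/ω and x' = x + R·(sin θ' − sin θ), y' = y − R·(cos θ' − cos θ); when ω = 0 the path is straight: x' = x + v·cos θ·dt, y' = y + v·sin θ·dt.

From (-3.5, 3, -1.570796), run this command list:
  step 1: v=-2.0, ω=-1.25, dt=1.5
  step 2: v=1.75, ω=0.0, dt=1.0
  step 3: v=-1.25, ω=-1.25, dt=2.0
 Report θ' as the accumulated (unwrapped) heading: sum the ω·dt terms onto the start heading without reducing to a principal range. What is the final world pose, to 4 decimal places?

(-3.0589, 3.1530, -5.9458)

step 1: θ'=-3.4458 (R=1.6000) → pose (-1.4207, 4.5265, -3.4458)
step 2: θ'=-3.4458 (straight) → pose (-3.0904, 5.0507, -3.4458)
step 3: θ'=-5.9458 (R=1.0000) → pose (-3.0589, 3.1530, -5.9458)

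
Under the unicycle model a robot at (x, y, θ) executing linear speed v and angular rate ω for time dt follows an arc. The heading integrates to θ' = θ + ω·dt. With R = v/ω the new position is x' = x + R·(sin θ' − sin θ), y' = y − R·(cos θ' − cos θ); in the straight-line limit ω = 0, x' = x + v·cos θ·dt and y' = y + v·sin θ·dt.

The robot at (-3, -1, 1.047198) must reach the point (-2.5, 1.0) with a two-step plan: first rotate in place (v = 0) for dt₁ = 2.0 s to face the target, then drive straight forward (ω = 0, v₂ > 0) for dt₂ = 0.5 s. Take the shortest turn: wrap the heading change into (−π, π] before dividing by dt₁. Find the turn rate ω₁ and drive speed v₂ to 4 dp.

heading to target = atan2(1−-1, -2.5−-3) = 1.3258
Δθ = wrap(1.3258 − 1.0472) = 0.2786; ω₁ = Δθ/dt₁ = 0.1393
distance = √((-2.5−-3)² + (1−-1)²) = 2.0616; v₂ = distance/dt₂ = 4.1231

ω₁ = 0.1393, v₂ = 4.1231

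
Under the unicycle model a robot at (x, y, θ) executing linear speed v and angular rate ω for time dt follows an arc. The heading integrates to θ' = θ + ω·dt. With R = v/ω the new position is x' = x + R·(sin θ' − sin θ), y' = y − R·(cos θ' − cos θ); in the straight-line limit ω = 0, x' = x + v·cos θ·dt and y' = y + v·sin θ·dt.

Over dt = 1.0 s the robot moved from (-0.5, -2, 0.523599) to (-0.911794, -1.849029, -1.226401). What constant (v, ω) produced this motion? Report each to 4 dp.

Δθ = -1.226401 − 0.523599 = -1.750000
ω = Δθ/dt = -1.750000/1.0 = -1.7500
R = Δx/(sin θ' − sin θ) = 0.2857
v = R·ω = 0.2857·-1.7500 = -0.5000

v = -0.5000, ω = -1.7500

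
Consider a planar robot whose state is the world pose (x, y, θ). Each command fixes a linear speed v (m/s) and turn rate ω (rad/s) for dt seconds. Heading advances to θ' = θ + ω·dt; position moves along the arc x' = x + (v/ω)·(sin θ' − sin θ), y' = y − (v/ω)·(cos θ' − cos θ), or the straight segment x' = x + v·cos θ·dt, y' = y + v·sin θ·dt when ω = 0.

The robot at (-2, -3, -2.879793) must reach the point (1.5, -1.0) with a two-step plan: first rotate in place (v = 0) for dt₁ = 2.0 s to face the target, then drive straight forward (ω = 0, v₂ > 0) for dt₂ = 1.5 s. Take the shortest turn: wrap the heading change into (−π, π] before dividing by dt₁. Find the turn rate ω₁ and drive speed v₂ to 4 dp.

heading to target = atan2(-1−-3, 1.5−-2) = 0.5191
Δθ = wrap(0.5191 − -2.8798) = -2.8842; ω₁ = Δθ/dt₁ = -1.4421
distance = √((1.5−-2)² + (-1−-3)²) = 4.0311; v₂ = distance/dt₂ = 2.6874

ω₁ = -1.4421, v₂ = 2.6874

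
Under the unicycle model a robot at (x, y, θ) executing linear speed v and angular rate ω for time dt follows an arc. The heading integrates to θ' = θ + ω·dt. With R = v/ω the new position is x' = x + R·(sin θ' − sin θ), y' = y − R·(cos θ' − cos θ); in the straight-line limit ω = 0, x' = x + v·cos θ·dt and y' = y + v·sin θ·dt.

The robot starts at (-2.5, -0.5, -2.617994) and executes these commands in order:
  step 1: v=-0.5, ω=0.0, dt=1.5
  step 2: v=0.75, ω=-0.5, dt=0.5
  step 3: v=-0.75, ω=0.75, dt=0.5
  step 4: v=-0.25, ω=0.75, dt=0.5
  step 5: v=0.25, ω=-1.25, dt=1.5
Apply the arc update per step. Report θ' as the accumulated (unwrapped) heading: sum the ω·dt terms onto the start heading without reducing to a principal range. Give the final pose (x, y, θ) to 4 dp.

step 1: θ'=-2.6180 (straight) → pose (-1.8505, -0.1250, -2.6180)
step 2: θ'=-2.8680 (R=-1.5000) → pose (-2.1952, -0.2702, -2.8680)
step 3: θ'=-2.4930 (R=-1.0000) → pose (-1.8613, -0.1043, -2.4930)
step 4: θ'=-2.1180 (R=-0.3333) → pose (-1.7780, -0.0121, -2.1180)
step 5: θ'=-3.9930 (R=-0.2000) → pose (-2.0992, -0.0398, -3.9930)

(-2.0992, -0.0398, -3.9930)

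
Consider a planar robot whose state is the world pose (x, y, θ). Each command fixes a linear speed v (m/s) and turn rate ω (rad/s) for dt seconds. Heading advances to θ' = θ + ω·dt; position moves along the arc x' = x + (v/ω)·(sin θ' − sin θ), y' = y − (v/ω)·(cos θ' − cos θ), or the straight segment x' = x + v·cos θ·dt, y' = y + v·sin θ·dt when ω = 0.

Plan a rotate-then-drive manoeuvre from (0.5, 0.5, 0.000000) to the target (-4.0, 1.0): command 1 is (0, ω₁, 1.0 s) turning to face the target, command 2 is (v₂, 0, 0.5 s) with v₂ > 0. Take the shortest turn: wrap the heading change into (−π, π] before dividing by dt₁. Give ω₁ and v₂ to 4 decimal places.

heading to target = atan2(1−0.5, -4−0.5) = 3.0309
Δθ = wrap(3.0309 − 0.0000) = 3.0309; ω₁ = Δθ/dt₁ = 3.0309
distance = √((-4−0.5)² + (1−0.5)²) = 4.5277; v₂ = distance/dt₂ = 9.0554

ω₁ = 3.0309, v₂ = 9.0554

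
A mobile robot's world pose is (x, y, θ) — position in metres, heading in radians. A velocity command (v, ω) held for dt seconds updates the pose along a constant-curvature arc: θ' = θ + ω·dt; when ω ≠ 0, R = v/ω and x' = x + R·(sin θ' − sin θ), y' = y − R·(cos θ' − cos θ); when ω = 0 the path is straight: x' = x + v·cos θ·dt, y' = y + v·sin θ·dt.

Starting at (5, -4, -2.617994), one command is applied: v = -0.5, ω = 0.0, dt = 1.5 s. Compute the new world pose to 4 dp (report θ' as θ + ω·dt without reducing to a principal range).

(5.6495, -3.6250, -2.6180)

θ' = -2.6180 + 0.0·1.5 = -2.6180
ω = 0 → straight: x' = 5 + -0.5·cos(-2.6180)·1.5 = 5.6495
y' = -4 + -0.5·sin(-2.6180)·1.5 = -3.6250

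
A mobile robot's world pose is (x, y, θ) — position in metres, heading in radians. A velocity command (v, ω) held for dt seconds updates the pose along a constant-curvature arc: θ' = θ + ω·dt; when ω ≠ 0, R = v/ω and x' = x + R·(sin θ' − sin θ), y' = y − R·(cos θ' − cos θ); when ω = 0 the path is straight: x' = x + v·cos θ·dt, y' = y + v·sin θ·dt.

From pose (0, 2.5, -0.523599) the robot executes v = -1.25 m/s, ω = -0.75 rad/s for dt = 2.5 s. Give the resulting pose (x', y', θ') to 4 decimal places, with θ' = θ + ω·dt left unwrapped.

(-0.2942, 5.1708, -2.3986)

θ' = -0.5236 + -0.75·2.5 = -2.3986
R = v/ω = -1.25/-0.75 = 1.6667
x' = 0 + 1.6667·(sin -2.3986 − sin -0.5236) = -0.2942
y' = 2.5 − 1.6667·(cos -2.3986 − cos -0.5236) = 5.1708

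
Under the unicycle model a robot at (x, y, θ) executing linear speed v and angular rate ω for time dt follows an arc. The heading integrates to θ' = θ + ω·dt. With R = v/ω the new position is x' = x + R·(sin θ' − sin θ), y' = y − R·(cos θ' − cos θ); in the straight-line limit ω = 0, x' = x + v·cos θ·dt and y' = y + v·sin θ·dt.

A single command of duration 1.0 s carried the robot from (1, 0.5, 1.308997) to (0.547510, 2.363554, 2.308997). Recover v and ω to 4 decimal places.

Δθ = 2.308997 − 1.308997 = 1.000000
ω = Δθ/dt = 1.000000/1.0 = 1.0000
R = −Δy/(cos θ' − cos θ) = 2.0000
v = R·ω = 2.0000·1.0000 = 2.0000

v = 2.0000, ω = 1.0000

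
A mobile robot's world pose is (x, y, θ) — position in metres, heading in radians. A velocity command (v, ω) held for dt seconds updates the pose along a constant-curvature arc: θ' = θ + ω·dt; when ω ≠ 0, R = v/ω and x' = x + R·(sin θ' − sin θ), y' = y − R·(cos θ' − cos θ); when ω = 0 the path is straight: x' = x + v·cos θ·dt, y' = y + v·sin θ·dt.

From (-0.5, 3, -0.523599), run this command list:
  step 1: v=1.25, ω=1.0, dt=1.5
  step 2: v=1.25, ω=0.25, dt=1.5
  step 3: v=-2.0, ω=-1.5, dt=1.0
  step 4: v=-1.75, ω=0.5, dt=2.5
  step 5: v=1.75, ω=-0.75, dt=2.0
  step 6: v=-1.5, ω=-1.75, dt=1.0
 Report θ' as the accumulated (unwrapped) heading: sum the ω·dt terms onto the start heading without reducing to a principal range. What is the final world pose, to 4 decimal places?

step 1: θ'=0.9764 (R=1.2500) → pose (1.1606, 3.3825, 0.9764)
step 2: θ'=1.3514 (R=5.0000) → pose (1.8983, 5.0944, 1.3514)
step 3: θ'=-0.1486 (R=1.3333) → pose (0.3995, 4.0659, -0.1486)
step 4: θ'=1.1014 (R=-3.5000) → pose (-3.2401, 2.1877, 1.1014)
step 5: θ'=-0.3986 (R=-2.3333) → pose (-0.2535, 3.2826, -0.3986)
step 6: θ'=-2.1486 (R=0.8571) → pose (-0.6388, 4.5407, -2.1486)

(-0.6388, 4.5407, -2.1486)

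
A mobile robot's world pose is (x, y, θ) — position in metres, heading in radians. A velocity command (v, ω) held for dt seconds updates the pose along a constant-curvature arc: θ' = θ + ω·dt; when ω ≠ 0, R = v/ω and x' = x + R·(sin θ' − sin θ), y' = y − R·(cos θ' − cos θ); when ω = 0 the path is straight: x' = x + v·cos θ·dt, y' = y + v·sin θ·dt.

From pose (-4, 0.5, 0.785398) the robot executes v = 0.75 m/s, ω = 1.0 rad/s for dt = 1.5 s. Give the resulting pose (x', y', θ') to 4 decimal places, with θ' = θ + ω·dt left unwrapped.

(-3.9638, 1.5218, 2.2854)

θ' = 0.7854 + 1.0·1.5 = 2.2854
R = v/ω = 0.75/1.0 = 0.7500
x' = -4 + 0.7500·(sin 2.2854 − sin 0.7854) = -3.9638
y' = 0.5 − 0.7500·(cos 2.2854 − cos 0.7854) = 1.5218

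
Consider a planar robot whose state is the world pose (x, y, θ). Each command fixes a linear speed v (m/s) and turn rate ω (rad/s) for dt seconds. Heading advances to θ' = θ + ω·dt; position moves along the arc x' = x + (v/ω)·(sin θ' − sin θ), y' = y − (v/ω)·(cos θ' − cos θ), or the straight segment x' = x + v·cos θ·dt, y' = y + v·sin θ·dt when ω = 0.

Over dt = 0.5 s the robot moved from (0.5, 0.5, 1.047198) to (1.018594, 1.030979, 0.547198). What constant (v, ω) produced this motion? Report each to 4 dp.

v = 1.5000, ω = -1.0000

Δθ = 0.547198 − 1.047198 = -0.500000
ω = Δθ/dt = -0.500000/0.5 = -1.0000
R = −Δy/(cos θ' − cos θ) = -1.5000
v = R·ω = -1.5000·-1.0000 = 1.5000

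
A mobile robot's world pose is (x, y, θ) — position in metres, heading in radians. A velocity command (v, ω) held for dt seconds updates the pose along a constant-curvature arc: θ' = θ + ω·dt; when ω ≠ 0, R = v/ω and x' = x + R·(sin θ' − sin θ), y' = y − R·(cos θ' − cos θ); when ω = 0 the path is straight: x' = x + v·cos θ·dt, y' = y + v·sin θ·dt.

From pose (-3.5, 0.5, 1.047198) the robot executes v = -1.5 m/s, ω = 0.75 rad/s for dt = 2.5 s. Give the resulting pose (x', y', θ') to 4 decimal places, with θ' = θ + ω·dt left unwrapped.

(-2.2032, -2.4521, 2.9222)

θ' = 1.0472 + 0.75·2.5 = 2.9222
R = v/ω = -1.5/0.75 = -2.0000
x' = -3.5 + -2.0000·(sin 2.9222 − sin 1.0472) = -2.2032
y' = 0.5 − -2.0000·(cos 2.9222 − cos 1.0472) = -2.4521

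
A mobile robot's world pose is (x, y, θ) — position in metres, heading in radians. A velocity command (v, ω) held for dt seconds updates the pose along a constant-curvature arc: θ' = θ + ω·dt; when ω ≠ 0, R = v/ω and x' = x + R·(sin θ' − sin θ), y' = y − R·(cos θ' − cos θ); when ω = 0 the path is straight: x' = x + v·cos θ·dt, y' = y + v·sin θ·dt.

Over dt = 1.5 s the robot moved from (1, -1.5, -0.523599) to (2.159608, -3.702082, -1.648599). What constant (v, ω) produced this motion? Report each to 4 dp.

v = 1.7500, ω = -0.7500

Δθ = -1.648599 − -0.523599 = -1.125000
ω = Δθ/dt = -1.125000/1.5 = -0.7500
R = −Δy/(cos θ' − cos θ) = -2.3333
v = R·ω = -2.3333·-0.7500 = 1.7500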